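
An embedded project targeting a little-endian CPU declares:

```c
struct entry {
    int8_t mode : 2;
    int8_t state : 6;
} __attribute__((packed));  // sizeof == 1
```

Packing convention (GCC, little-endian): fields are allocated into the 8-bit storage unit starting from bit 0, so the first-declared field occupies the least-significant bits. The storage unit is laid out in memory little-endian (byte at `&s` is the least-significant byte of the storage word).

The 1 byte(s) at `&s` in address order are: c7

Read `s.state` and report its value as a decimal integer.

-15

[0]=0xc7 (little-endian) → word 0xc7
mode [0+:2] = (word>>0) & 0x3 = 3
state [2+:6] = (word>>2) & 0x3f = 49  ←
state signed 6b, MSB=1: 49 - 64 = -15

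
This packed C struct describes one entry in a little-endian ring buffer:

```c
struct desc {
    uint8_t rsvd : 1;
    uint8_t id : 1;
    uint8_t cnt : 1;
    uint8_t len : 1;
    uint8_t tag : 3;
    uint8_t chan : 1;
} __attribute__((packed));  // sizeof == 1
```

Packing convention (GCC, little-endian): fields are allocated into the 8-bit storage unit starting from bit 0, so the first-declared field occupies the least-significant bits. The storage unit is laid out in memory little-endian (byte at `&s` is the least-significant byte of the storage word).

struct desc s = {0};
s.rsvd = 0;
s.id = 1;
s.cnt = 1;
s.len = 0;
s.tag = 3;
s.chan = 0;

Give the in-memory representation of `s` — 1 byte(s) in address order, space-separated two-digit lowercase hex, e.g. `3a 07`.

[0+:1] rsvd=0 & 0x1 = 0x0; word=0x00
[1+:1] id=1 & 0x1 = 0x1; word=0x02
[2+:1] cnt=1 & 0x1 = 0x1; word=0x06
[3+:1] len=0 & 0x1 = 0x0; word=0x06
[4+:3] tag=3 & 0x7 = 0x3; word=0x36
[7+:1] chan=0 & 0x1 = 0x0; word=0x36
word = 0x36 → little-endian bytes:
  [0]=0x36

36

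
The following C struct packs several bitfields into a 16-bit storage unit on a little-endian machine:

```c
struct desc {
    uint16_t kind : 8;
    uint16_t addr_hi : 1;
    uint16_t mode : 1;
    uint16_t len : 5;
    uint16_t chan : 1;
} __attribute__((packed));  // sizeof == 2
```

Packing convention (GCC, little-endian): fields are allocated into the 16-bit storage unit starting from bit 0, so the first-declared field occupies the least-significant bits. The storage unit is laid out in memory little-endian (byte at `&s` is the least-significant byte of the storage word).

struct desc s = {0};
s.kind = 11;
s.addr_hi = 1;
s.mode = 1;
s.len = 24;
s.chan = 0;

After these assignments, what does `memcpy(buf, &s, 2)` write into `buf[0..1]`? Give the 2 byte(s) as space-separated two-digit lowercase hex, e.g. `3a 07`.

[0+:8] kind=11 & 0xff = 0xb; word=0x000b
[8+:1] addr_hi=1 & 0x1 = 0x1; word=0x010b
[9+:1] mode=1 & 0x1 = 0x1; word=0x030b
[10+:5] len=24 & 0x1f = 0x18; word=0x630b
[15+:1] chan=0 & 0x1 = 0x0; word=0x630b
word = 0x630b → little-endian bytes:
  [0]=0x0b  [1]=0x63

0b 63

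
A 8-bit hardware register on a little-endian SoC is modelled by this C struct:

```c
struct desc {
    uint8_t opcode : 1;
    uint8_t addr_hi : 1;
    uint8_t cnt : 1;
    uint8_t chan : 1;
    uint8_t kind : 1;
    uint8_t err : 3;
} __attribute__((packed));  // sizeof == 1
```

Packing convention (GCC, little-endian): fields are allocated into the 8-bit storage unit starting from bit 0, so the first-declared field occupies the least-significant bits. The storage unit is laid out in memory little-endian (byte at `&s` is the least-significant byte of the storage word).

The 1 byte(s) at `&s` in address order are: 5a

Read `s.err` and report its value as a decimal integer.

2

[0]=0x5a (little-endian) → word 0x5a
opcode [0+:1] = (word>>0) & 0x1 = 0
addr_hi [1+:1] = (word>>1) & 0x1 = 1
cnt [2+:1] = (word>>2) & 0x1 = 0
chan [3+:1] = (word>>3) & 0x1 = 1
kind [4+:1] = (word>>4) & 0x1 = 1
err [5+:3] = (word>>5) & 0x7 = 2  ←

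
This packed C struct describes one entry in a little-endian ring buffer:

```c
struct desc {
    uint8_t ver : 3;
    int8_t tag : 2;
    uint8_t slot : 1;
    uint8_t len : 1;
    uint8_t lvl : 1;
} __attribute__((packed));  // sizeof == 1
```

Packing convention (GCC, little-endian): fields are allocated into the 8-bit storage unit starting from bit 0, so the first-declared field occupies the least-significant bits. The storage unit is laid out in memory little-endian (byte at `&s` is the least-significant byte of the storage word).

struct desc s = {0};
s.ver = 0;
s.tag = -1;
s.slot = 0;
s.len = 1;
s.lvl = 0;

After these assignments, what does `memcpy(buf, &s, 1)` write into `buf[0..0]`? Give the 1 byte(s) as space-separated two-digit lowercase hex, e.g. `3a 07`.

58

ver:3 = 0 → 0x0 << 0 → word 0x00
tag:2 = -1 → 0x3 << 3 → word 0x18
slot:1 = 0 → 0x0 << 5 → word 0x18
len:1 = 1 → 0x1 << 6 → word 0x58
lvl:1 = 0 → 0x0 << 7 → word 0x58
word = 0x58 → little-endian bytes:
  [0]=0x58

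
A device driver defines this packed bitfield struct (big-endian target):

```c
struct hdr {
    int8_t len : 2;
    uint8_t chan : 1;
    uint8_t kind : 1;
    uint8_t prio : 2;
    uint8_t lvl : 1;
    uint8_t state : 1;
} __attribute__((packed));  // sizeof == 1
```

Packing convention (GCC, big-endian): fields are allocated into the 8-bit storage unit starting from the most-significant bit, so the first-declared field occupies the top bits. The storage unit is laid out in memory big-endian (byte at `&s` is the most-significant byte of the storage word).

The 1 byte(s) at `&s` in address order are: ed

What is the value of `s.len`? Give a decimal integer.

-1

[0]=0xed (big-endian) → word 0xed
len:2 @ bit 6 → (0xed>>6)&0x3 = 0x3  ←
chan:1 @ bit 5 → (0xed>>5)&0x1 = 0x1
kind:1 @ bit 4 → (0xed>>4)&0x1 = 0x0
prio:2 @ bit 2 → (0xed>>2)&0x3 = 0x3
lvl:1 @ bit 1 → (0xed>>1)&0x1 = 0x0
state:1 @ bit 0 → (0xed>>0)&0x1 = 0x1
len signed 2b, MSB=1: 3 - 4 = -1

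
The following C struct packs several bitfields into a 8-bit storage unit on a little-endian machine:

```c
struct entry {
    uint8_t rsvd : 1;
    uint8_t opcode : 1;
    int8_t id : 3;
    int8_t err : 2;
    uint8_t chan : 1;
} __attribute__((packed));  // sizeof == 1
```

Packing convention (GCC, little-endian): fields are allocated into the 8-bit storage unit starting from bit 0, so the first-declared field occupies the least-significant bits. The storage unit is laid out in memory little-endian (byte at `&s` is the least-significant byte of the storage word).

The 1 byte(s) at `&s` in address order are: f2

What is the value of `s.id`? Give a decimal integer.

[0]=0xf2 (little-endian) → word 0xf2
rsvd [0+:1] = (word>>0) & 0x1 = 0
opcode [1+:1] = (word>>1) & 0x1 = 1
id [2+:3] = (word>>2) & 0x7 = 4  ←
err [5+:2] = (word>>5) & 0x3 = 3
chan [7+:1] = (word>>7) & 0x1 = 1
id signed 3b, MSB=1: 4 - 8 = -4

-4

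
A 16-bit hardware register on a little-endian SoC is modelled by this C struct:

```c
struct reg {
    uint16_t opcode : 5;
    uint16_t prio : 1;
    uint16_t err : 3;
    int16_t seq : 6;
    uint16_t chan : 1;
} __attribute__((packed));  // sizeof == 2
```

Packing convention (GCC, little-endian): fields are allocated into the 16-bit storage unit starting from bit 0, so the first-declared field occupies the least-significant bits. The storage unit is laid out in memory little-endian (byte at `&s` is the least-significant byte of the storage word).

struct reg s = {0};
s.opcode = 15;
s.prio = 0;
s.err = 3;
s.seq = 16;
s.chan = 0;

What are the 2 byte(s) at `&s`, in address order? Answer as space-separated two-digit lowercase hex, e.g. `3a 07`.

[0+:5] opcode=15 & 0x1f = 0xf; word=0x000f
[5+:1] prio=0 & 0x1 = 0x0; word=0x000f
[6+:3] err=3 & 0x7 = 0x3; word=0x00cf
[9+:6] seq=16 & 0x3f = 0x10; word=0x20cf
[15+:1] chan=0 & 0x1 = 0x0; word=0x20cf
word = 0x20cf → little-endian bytes:
  [0]=0xcf  [1]=0x20

cf 20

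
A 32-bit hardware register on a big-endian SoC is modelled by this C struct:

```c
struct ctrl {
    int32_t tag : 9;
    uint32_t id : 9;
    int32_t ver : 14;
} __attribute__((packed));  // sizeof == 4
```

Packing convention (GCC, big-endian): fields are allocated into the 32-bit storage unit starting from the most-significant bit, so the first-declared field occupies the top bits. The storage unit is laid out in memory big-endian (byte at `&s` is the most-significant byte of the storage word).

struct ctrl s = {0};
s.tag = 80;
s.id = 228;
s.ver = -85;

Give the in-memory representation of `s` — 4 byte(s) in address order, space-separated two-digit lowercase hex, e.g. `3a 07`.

28 39 3f ab

tag:9 = 80 → 0x50 << 23 → word 0x28000000
id:9 = 228 → 0xe4 << 14 → word 0x28390000
ver:14 = -85 → 0x3fab << 0 → word 0x28393fab
word = 0x28393fab → big-endian bytes:
  [0]=0x28  [1]=0x39  [2]=0x3f  [3]=0xab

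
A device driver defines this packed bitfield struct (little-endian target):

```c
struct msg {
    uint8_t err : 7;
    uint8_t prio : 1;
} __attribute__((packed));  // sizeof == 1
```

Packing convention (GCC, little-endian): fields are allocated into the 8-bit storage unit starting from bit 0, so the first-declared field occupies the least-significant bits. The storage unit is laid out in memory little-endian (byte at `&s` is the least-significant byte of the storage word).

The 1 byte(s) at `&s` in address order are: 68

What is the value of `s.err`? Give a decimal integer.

104

[0]=0x68 (little-endian) → word 0x68
err [0+:7] = (word>>0) & 0x7f = 104  ←
prio [7+:1] = (word>>7) & 0x1 = 0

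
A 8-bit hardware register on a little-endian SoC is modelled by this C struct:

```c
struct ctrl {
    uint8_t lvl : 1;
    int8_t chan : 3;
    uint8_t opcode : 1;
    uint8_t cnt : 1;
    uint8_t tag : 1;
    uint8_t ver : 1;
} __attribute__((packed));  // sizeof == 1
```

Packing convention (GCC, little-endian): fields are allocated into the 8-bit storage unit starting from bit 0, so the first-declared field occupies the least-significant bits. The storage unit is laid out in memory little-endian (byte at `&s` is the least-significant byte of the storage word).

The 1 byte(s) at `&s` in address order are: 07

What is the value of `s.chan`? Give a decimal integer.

[0]=0x07 (little-endian) → word 0x07
lvl [0+:1] = (word>>0) & 0x1 = 1
chan [1+:3] = (word>>1) & 0x7 = 3  ←
opcode [4+:1] = (word>>4) & 0x1 = 0
cnt [5+:1] = (word>>5) & 0x1 = 0
tag [6+:1] = (word>>6) & 0x1 = 0
ver [7+:1] = (word>>7) & 0x1 = 0
chan signed 3b, MSB=0: value = 3

3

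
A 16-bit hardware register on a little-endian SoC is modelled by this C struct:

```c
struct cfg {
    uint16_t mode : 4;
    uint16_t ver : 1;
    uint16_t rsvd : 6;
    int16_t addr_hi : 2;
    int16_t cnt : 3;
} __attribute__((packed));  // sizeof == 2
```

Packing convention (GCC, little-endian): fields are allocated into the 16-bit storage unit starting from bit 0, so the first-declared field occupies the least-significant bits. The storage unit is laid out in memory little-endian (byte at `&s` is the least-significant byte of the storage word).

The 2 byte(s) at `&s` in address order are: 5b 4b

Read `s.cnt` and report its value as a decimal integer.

2

[0]=0x5b [1]=0x4b (little-endian) → word 0x4b5b
mode:4 @ bit 0 → (0x4b5b>>0)&0xf = 0xb
ver:1 @ bit 4 → (0x4b5b>>4)&0x1 = 0x1
rsvd:6 @ bit 5 → (0x4b5b>>5)&0x3f = 0x1a
addr_hi:2 @ bit 11 → (0x4b5b>>11)&0x3 = 0x1
cnt:3 @ bit 13 → (0x4b5b>>13)&0x7 = 0x2  ←
cnt signed 3b, MSB=0: value = 2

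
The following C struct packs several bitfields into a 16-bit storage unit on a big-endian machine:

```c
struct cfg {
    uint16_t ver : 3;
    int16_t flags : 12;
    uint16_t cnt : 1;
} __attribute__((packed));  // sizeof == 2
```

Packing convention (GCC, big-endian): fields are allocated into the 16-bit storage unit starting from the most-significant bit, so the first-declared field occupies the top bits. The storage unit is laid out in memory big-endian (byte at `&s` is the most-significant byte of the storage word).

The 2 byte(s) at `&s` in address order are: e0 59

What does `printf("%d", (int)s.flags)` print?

[0]=0xe0 [1]=0x59 (big-endian) → word 0xe059
ver [13+:3] = (word>>13) & 0x7 = 7
flags [1+:12] = (word>>1) & 0xfff = 44  ←
cnt [0+:1] = (word>>0) & 0x1 = 1
flags signed 12b, MSB=0: value = 44

44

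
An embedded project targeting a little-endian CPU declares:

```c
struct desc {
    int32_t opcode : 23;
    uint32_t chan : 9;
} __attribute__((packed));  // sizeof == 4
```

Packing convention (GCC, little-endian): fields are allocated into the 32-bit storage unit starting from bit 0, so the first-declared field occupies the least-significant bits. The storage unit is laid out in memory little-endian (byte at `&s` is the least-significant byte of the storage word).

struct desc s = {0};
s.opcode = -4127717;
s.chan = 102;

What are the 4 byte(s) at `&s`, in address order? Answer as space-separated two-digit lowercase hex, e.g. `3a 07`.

1b 04 41 33

opcode:23 = -4127717 → 0x41041b << 0 → word 0x0041041b
chan:9 = 102 → 0x66 << 23 → word 0x3341041b
word = 0x3341041b → little-endian bytes:
  [0]=0x1b  [1]=0x04  [2]=0x41  [3]=0x33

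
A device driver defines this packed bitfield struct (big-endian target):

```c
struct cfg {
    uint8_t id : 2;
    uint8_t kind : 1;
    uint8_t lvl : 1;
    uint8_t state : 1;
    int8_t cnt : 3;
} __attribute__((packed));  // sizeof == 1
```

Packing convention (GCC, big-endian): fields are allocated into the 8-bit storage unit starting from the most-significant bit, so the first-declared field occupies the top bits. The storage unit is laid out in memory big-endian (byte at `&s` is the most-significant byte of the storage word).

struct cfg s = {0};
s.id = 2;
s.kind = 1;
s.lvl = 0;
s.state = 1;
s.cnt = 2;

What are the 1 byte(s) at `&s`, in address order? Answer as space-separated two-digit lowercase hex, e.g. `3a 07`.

aa

id:2 = 2 → 0x2 << 6 → word 0x80
kind:1 = 1 → 0x1 << 5 → word 0xa0
lvl:1 = 0 → 0x0 << 4 → word 0xa0
state:1 = 1 → 0x1 << 3 → word 0xa8
cnt:3 = 2 → 0x2 << 0 → word 0xaa
word = 0xaa → big-endian bytes:
  [0]=0xaa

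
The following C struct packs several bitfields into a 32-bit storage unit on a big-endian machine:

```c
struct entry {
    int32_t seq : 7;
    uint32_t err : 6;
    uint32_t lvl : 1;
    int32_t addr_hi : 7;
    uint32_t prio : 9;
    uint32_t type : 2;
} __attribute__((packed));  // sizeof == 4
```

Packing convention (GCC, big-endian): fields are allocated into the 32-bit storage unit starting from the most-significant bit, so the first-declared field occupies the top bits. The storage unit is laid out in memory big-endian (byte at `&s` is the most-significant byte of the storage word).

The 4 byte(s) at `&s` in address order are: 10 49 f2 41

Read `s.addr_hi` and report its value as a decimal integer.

62

[0]=0x10 [1]=0x49 [2]=0xf2 [3]=0x41 (big-endian) → word 0x1049f241
seq:7 @ bit 25 → (0x1049f241>>25)&0x7f = 0x8
err:6 @ bit 19 → (0x1049f241>>19)&0x3f = 0x9
lvl:1 @ bit 18 → (0x1049f241>>18)&0x1 = 0x0
addr_hi:7 @ bit 11 → (0x1049f241>>11)&0x7f = 0x3e  ←
prio:9 @ bit 2 → (0x1049f241>>2)&0x1ff = 0x90
type:2 @ bit 0 → (0x1049f241>>0)&0x3 = 0x1
addr_hi signed 7b, MSB=0: value = 62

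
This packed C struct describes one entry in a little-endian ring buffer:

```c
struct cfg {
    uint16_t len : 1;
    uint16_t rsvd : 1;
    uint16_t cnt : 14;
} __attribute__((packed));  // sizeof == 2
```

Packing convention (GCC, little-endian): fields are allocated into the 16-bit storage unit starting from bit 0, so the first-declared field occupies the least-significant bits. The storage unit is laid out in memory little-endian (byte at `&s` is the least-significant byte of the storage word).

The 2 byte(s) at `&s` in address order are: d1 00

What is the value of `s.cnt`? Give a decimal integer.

52

[0]=0xd1 [1]=0x00 (little-endian) → word 0x00d1
len:1 @ bit 0 → (0x00d1>>0)&0x1 = 0x1
rsvd:1 @ bit 1 → (0x00d1>>1)&0x1 = 0x0
cnt:14 @ bit 2 → (0x00d1>>2)&0x3fff = 0x34  ←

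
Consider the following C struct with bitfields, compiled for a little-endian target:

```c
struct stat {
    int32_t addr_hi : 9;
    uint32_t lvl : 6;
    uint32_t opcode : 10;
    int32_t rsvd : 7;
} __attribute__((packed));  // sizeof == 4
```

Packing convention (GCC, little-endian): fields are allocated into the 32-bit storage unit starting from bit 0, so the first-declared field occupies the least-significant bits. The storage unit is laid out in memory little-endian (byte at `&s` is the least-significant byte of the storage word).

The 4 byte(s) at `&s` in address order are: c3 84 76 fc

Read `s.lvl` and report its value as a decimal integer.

[0]=0xc3 [1]=0x84 [2]=0x76 [3]=0xfc (little-endian) → word 0xfc7684c3
addr_hi [0+:9] = (word>>0) & 0x1ff = 195
lvl [9+:6] = (word>>9) & 0x3f = 2  ←
opcode [15+:10] = (word>>15) & 0x3ff = 237
rsvd [25+:7] = (word>>25) & 0x7f = 126

2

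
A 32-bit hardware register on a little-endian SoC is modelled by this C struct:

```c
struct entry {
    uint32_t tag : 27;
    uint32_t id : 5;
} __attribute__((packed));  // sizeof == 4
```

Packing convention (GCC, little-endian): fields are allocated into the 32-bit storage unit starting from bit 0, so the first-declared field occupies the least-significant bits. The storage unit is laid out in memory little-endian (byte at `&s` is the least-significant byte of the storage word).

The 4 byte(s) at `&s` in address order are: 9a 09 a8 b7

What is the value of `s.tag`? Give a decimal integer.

128453018

[0]=0x9a [1]=0x09 [2]=0xa8 [3]=0xb7 (little-endian) → word 0xb7a8099a
tag:27 @ bit 0 → (0xb7a8099a>>0)&0x7ffffff = 0x7a8099a  ←
id:5 @ bit 27 → (0xb7a8099a>>27)&0x1f = 0x16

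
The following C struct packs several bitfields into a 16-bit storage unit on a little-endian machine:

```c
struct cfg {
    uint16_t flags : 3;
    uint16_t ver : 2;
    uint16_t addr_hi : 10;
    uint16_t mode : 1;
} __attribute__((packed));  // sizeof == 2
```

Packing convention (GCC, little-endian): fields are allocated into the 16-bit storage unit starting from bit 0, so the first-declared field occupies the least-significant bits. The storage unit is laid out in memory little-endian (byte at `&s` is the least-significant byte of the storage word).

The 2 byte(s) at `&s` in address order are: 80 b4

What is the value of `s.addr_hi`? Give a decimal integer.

420

[0]=0x80 [1]=0xb4 (little-endian) → word 0xb480
flags [0+:3] = (word>>0) & 0x7 = 0
ver [3+:2] = (word>>3) & 0x3 = 0
addr_hi [5+:10] = (word>>5) & 0x3ff = 420  ←
mode [15+:1] = (word>>15) & 0x1 = 1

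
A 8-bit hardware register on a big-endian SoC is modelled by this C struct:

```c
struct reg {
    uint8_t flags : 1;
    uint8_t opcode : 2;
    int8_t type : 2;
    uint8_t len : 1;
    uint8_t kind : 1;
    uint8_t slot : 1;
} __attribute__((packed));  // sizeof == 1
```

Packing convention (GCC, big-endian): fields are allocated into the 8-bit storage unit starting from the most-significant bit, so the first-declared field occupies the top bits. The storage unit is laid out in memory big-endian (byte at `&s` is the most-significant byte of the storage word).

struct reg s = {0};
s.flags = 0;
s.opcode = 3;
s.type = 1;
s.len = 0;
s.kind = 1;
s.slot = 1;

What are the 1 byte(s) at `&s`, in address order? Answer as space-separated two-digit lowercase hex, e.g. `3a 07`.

6b

flags (1b) val=0 bits=0x0 at bit 7: 0x00
opcode (2b) val=3 bits=0x3 at bit 5: 0x60
type (2b) val=1 bits=0x1 at bit 3: 0x68
len (1b) val=0 bits=0x0 at bit 2: 0x68
kind (1b) val=1 bits=0x1 at bit 1: 0x6a
slot (1b) val=1 bits=0x1 at bit 0: 0x6b
word = 0x6b → big-endian bytes:
  [0]=0x6b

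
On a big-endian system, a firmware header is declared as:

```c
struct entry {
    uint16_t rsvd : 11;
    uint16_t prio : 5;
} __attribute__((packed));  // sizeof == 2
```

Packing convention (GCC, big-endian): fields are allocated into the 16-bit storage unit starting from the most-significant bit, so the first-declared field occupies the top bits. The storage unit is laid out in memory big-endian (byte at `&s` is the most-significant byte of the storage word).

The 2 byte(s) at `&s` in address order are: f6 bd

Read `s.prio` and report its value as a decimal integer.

29

[0]=0xf6 [1]=0xbd (big-endian) → word 0xf6bd
rsvd:11 @ bit 5 → (0xf6bd>>5)&0x7ff = 0x7b5
prio:5 @ bit 0 → (0xf6bd>>0)&0x1f = 0x1d  ←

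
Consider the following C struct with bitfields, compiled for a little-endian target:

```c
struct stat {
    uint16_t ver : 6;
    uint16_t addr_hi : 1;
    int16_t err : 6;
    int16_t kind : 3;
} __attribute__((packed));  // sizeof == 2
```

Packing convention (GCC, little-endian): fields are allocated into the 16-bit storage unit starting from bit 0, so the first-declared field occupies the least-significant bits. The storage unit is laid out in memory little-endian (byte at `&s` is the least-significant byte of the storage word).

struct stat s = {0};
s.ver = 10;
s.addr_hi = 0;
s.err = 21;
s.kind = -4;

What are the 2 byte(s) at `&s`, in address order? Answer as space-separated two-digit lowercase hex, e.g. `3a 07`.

ver:6 = 10 → 0xa << 0 → word 0x000a
addr_hi:1 = 0 → 0x0 << 6 → word 0x000a
err:6 = 21 → 0x15 << 7 → word 0x0a8a
kind:3 = -4 → 0x4 << 13 → word 0x8a8a
word = 0x8a8a → little-endian bytes:
  [0]=0x8a  [1]=0x8a

8a 8a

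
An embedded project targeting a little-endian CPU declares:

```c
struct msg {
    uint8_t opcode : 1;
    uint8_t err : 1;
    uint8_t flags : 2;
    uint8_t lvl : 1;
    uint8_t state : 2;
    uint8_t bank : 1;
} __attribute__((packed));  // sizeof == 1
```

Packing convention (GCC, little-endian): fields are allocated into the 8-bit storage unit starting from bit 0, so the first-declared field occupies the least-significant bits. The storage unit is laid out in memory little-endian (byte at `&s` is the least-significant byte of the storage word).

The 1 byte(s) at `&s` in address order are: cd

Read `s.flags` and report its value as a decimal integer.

[0]=0xcd (little-endian) → word 0xcd
opcode [0+:1] = (word>>0) & 0x1 = 1
err [1+:1] = (word>>1) & 0x1 = 0
flags [2+:2] = (word>>2) & 0x3 = 3  ←
lvl [4+:1] = (word>>4) & 0x1 = 0
state [5+:2] = (word>>5) & 0x3 = 2
bank [7+:1] = (word>>7) & 0x1 = 1

3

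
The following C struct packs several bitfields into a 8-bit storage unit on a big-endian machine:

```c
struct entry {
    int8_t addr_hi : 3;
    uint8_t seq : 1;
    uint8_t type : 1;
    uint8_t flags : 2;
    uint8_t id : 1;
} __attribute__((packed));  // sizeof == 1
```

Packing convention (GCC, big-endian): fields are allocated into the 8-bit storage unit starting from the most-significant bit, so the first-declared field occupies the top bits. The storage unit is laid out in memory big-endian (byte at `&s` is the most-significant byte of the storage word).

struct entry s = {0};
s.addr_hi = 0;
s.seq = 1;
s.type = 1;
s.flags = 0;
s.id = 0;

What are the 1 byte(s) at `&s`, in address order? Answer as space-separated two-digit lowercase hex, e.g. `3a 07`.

addr_hi (3b) val=0 bits=0x0 at bit 5: 0x00
seq (1b) val=1 bits=0x1 at bit 4: 0x10
type (1b) val=1 bits=0x1 at bit 3: 0x18
flags (2b) val=0 bits=0x0 at bit 1: 0x18
id (1b) val=0 bits=0x0 at bit 0: 0x18
word = 0x18 → big-endian bytes:
  [0]=0x18

18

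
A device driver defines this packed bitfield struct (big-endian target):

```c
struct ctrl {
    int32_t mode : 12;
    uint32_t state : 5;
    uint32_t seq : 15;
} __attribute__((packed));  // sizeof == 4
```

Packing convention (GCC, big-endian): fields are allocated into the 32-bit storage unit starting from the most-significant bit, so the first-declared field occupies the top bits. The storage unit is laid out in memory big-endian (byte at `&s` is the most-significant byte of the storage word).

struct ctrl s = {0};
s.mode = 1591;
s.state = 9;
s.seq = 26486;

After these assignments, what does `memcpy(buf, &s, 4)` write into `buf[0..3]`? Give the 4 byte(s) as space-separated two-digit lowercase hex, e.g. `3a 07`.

63 74 e7 76

mode (12b) val=1591 bits=0x637 at bit 20: 0x63700000
state (5b) val=9 bits=0x9 at bit 15: 0x63748000
seq (15b) val=26486 bits=0x6776 at bit 0: 0x6374e776
word = 0x6374e776 → big-endian bytes:
  [0]=0x63  [1]=0x74  [2]=0xe7  [3]=0x76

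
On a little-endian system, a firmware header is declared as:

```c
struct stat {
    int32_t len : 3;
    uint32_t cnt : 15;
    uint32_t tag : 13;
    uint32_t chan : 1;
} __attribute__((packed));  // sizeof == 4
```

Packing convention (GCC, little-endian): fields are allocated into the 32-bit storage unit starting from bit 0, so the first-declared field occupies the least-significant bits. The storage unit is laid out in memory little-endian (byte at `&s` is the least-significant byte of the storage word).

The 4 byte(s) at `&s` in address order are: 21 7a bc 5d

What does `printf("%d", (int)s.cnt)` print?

[0]=0x21 [1]=0x7a [2]=0xbc [3]=0x5d (little-endian) → word 0x5dbc7a21
len:3 @ bit 0 → (0x5dbc7a21>>0)&0x7 = 0x1
cnt:15 @ bit 3 → (0x5dbc7a21>>3)&0x7fff = 0xf44  ←
tag:13 @ bit 18 → (0x5dbc7a21>>18)&0x1fff = 0x176f
chan:1 @ bit 31 → (0x5dbc7a21>>31)&0x1 = 0x0

3908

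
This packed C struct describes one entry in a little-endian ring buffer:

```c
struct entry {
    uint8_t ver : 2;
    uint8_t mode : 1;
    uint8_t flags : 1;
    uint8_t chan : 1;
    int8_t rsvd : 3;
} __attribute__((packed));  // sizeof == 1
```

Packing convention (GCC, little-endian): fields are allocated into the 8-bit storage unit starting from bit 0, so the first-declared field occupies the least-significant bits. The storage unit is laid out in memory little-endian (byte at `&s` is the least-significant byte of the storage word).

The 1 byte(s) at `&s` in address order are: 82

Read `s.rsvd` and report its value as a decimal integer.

-4

[0]=0x82 (little-endian) → word 0x82
ver:2 @ bit 0 → (0x82>>0)&0x3 = 0x2
mode:1 @ bit 2 → (0x82>>2)&0x1 = 0x0
flags:1 @ bit 3 → (0x82>>3)&0x1 = 0x0
chan:1 @ bit 4 → (0x82>>4)&0x1 = 0x0
rsvd:3 @ bit 5 → (0x82>>5)&0x7 = 0x4  ←
rsvd signed 3b, MSB=1: 4 - 8 = -4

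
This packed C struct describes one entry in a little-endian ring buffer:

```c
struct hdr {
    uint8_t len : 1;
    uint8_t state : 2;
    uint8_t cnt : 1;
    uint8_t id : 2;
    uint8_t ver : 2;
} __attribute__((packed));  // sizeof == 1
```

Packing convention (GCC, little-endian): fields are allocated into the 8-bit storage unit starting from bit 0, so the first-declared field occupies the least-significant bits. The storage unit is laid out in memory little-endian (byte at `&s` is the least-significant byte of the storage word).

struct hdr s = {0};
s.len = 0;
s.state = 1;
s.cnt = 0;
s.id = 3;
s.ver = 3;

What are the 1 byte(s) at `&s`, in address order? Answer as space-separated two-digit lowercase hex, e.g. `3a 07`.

[0+:1] len=0 & 0x1 = 0x0; word=0x00
[1+:2] state=1 & 0x3 = 0x1; word=0x02
[3+:1] cnt=0 & 0x1 = 0x0; word=0x02
[4+:2] id=3 & 0x3 = 0x3; word=0x32
[6+:2] ver=3 & 0x3 = 0x3; word=0xf2
word = 0xf2 → little-endian bytes:
  [0]=0xf2

f2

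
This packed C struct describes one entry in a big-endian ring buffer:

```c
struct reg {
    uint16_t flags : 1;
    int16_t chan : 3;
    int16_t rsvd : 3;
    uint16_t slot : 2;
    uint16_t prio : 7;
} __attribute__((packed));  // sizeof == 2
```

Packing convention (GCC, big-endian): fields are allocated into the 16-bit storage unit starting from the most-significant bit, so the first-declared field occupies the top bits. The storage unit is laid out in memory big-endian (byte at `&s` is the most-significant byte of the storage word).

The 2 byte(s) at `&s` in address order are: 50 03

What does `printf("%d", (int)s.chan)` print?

[0]=0x50 [1]=0x03 (big-endian) → word 0x5003
flags:1 @ bit 15 → (0x5003>>15)&0x1 = 0x0
chan:3 @ bit 12 → (0x5003>>12)&0x7 = 0x5  ←
rsvd:3 @ bit 9 → (0x5003>>9)&0x7 = 0x0
slot:2 @ bit 7 → (0x5003>>7)&0x3 = 0x0
prio:7 @ bit 0 → (0x5003>>0)&0x7f = 0x3
chan signed 3b, MSB=1: 5 - 8 = -3

-3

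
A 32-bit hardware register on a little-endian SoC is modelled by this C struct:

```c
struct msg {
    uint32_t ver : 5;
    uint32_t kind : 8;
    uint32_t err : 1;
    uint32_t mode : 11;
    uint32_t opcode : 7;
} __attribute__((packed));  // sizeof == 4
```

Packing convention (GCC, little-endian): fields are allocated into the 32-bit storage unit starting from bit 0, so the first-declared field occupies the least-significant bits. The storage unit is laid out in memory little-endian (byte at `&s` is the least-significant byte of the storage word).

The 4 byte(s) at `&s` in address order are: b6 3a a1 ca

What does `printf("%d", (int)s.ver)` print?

22

[0]=0xb6 [1]=0x3a [2]=0xa1 [3]=0xca (little-endian) → word 0xcaa13ab6
ver:5 @ bit 0 → (0xcaa13ab6>>0)&0x1f = 0x16  ←
kind:8 @ bit 5 → (0xcaa13ab6>>5)&0xff = 0xd5
err:1 @ bit 13 → (0xcaa13ab6>>13)&0x1 = 0x1
mode:11 @ bit 14 → (0xcaa13ab6>>14)&0x7ff = 0x284
opcode:7 @ bit 25 → (0xcaa13ab6>>25)&0x7f = 0x65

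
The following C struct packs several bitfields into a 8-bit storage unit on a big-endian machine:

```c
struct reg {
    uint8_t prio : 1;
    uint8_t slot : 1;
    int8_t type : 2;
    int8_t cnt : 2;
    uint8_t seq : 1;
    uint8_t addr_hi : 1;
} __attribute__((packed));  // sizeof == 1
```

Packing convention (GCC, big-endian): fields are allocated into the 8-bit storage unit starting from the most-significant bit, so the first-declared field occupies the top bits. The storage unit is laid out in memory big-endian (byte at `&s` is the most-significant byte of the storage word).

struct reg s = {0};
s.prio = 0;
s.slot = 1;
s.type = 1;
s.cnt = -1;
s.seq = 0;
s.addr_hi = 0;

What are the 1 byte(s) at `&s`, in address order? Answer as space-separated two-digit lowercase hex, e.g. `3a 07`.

prio (1b) val=0 bits=0x0 at bit 7: 0x00
slot (1b) val=1 bits=0x1 at bit 6: 0x40
type (2b) val=1 bits=0x1 at bit 4: 0x50
cnt (2b) val=-1 bits=0x3 at bit 2: 0x5c
seq (1b) val=0 bits=0x0 at bit 1: 0x5c
addr_hi (1b) val=0 bits=0x0 at bit 0: 0x5c
word = 0x5c → big-endian bytes:
  [0]=0x5c

5c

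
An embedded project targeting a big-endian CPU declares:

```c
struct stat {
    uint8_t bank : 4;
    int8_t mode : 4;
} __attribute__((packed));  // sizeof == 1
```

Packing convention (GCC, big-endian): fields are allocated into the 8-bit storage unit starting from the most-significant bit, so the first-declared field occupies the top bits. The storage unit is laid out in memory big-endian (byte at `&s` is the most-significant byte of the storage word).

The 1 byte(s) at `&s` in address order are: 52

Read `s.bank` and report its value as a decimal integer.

5

[0]=0x52 (big-endian) → word 0x52
bank [4+:4] = (word>>4) & 0xf = 5  ←
mode [0+:4] = (word>>0) & 0xf = 2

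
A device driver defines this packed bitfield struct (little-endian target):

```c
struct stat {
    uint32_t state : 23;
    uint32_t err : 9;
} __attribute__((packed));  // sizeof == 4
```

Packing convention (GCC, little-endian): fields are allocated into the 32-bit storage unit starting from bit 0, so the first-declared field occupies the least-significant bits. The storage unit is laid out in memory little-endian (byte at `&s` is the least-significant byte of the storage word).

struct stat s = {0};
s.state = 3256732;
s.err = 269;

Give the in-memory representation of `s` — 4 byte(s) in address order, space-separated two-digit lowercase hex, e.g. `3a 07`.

state (23b) val=3256732 bits=0x31b19c at bit 0: 0x0031b19c
err (9b) val=269 bits=0x10d at bit 23: 0x86b1b19c
word = 0x86b1b19c → little-endian bytes:
  [0]=0x9c  [1]=0xb1  [2]=0xb1  [3]=0x86

9c b1 b1 86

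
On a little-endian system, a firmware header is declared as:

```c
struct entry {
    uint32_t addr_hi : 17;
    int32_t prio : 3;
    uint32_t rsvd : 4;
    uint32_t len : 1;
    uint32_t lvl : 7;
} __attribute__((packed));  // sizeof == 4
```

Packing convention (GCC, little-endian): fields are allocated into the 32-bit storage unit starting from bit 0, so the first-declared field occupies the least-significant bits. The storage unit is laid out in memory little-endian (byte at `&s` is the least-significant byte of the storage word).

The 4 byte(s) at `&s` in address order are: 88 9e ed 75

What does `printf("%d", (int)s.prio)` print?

[0]=0x88 [1]=0x9e [2]=0xed [3]=0x75 (little-endian) → word 0x75ed9e88
addr_hi [0+:17] = (word>>0) & 0x1ffff = 106120
prio [17+:3] = (word>>17) & 0x7 = 6  ←
rsvd [20+:4] = (word>>20) & 0xf = 14
len [24+:1] = (word>>24) & 0x1 = 1
lvl [25+:7] = (word>>25) & 0x7f = 58
prio signed 3b, MSB=1: 6 - 8 = -2

-2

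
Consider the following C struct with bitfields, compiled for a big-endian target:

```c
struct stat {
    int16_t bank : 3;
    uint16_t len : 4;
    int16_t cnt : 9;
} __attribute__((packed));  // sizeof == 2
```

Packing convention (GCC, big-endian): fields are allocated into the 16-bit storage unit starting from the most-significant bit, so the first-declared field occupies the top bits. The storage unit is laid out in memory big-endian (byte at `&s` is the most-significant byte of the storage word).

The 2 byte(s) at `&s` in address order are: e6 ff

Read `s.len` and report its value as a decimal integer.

[0]=0xe6 [1]=0xff (big-endian) → word 0xe6ff
bank:3 @ bit 13 → (0xe6ff>>13)&0x7 = 0x7
len:4 @ bit 9 → (0xe6ff>>9)&0xf = 0x3  ←
cnt:9 @ bit 0 → (0xe6ff>>0)&0x1ff = 0xff

3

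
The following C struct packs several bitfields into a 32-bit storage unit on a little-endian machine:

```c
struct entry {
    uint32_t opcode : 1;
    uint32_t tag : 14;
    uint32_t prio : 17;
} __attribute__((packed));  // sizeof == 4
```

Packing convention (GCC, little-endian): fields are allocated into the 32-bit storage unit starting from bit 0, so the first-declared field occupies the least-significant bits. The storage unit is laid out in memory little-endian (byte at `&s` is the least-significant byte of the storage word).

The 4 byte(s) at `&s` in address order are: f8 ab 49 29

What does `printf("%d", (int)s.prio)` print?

[0]=0xf8 [1]=0xab [2]=0x49 [3]=0x29 (little-endian) → word 0x2949abf8
opcode:1 @ bit 0 → (0x2949abf8>>0)&0x1 = 0x0
tag:14 @ bit 1 → (0x2949abf8>>1)&0x3fff = 0x15fc
prio:17 @ bit 15 → (0x2949abf8>>15)&0x1ffff = 0x5293  ←

21139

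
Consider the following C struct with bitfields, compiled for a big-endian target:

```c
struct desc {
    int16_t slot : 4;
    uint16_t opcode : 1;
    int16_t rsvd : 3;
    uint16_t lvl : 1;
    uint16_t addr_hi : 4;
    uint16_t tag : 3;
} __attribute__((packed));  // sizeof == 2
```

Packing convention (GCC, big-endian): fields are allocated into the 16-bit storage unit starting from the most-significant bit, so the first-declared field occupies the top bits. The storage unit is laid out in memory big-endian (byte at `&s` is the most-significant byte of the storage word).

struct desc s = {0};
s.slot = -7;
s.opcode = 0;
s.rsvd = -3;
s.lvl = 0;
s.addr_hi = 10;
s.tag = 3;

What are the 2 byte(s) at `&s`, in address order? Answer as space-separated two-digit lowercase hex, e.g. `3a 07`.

95 53

slot:4 = -7 → 0x9 << 12 → word 0x9000
opcode:1 = 0 → 0x0 << 11 → word 0x9000
rsvd:3 = -3 → 0x5 << 8 → word 0x9500
lvl:1 = 0 → 0x0 << 7 → word 0x9500
addr_hi:4 = 10 → 0xa << 3 → word 0x9550
tag:3 = 3 → 0x3 << 0 → word 0x9553
word = 0x9553 → big-endian bytes:
  [0]=0x95  [1]=0x53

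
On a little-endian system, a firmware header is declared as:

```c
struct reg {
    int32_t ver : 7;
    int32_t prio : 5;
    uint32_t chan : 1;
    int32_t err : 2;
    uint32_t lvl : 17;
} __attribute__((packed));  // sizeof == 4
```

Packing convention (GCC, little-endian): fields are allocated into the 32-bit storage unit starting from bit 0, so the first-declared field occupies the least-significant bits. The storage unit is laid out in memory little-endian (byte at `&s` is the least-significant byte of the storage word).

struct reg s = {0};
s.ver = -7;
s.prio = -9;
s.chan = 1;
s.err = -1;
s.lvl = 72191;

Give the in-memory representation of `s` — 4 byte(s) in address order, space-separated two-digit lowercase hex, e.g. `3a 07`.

ver (7b) val=-7 bits=0x79 at bit 0: 0x00000079
prio (5b) val=-9 bits=0x17 at bit 7: 0x00000bf9
chan (1b) val=1 bits=0x1 at bit 12: 0x00001bf9
err (2b) val=-1 bits=0x3 at bit 13: 0x00007bf9
lvl (17b) val=72191 bits=0x119ff at bit 15: 0x8cfffbf9
word = 0x8cfffbf9 → little-endian bytes:
  [0]=0xf9  [1]=0xfb  [2]=0xff  [3]=0x8c

f9 fb ff 8c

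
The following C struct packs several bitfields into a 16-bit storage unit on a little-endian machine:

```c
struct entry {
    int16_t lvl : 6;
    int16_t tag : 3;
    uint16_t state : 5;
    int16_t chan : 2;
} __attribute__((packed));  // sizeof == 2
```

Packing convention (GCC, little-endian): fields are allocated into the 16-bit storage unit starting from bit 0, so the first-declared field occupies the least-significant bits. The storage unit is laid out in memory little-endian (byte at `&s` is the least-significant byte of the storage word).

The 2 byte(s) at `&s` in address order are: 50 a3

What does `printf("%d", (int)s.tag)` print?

-3

[0]=0x50 [1]=0xa3 (little-endian) → word 0xa350
lvl:6 @ bit 0 → (0xa350>>0)&0x3f = 0x10
tag:3 @ bit 6 → (0xa350>>6)&0x7 = 0x5  ←
state:5 @ bit 9 → (0xa350>>9)&0x1f = 0x11
chan:2 @ bit 14 → (0xa350>>14)&0x3 = 0x2
tag signed 3b, MSB=1: 5 - 8 = -3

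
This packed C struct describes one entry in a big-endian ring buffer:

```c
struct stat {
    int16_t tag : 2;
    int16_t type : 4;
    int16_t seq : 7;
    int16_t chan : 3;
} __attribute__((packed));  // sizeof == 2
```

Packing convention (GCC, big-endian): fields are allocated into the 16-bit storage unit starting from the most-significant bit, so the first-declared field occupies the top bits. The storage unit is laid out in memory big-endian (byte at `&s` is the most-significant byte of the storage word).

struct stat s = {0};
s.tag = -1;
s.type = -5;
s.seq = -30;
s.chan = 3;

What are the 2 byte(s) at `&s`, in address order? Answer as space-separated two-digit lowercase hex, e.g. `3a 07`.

ef 13

[14+:2] tag=-1 & 0x3 = 0x3; word=0xc000
[10+:4] type=-5 & 0xf = 0xb; word=0xec00
[3+:7] seq=-30 & 0x7f = 0x62; word=0xef10
[0+:3] chan=3 & 0x7 = 0x3; word=0xef13
word = 0xef13 → big-endian bytes:
  [0]=0xef  [1]=0x13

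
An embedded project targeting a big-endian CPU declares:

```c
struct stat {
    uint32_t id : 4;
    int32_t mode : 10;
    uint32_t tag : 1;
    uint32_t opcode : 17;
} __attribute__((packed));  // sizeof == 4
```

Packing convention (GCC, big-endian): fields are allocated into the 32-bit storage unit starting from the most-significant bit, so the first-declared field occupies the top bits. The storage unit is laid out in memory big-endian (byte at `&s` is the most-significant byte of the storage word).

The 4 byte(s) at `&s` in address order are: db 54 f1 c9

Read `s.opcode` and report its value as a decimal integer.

[0]=0xdb [1]=0x54 [2]=0xf1 [3]=0xc9 (big-endian) → word 0xdb54f1c9
id:4 @ bit 28 → (0xdb54f1c9>>28)&0xf = 0xd
mode:10 @ bit 18 → (0xdb54f1c9>>18)&0x3ff = 0x2d5
tag:1 @ bit 17 → (0xdb54f1c9>>17)&0x1 = 0x0
opcode:17 @ bit 0 → (0xdb54f1c9>>0)&0x1ffff = 0xf1c9  ←

61897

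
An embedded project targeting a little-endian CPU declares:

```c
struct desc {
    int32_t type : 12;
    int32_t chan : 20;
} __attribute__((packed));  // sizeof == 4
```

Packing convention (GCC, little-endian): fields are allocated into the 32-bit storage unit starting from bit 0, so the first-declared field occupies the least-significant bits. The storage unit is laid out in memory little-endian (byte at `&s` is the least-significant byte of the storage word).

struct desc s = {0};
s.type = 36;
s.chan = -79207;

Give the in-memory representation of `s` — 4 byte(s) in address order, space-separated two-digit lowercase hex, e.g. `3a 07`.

24 90 a9 ec

type (12b) val=36 bits=0x24 at bit 0: 0x00000024
chan (20b) val=-79207 bits=0xeca99 at bit 12: 0xeca99024
word = 0xeca99024 → little-endian bytes:
  [0]=0x24  [1]=0x90  [2]=0xa9  [3]=0xec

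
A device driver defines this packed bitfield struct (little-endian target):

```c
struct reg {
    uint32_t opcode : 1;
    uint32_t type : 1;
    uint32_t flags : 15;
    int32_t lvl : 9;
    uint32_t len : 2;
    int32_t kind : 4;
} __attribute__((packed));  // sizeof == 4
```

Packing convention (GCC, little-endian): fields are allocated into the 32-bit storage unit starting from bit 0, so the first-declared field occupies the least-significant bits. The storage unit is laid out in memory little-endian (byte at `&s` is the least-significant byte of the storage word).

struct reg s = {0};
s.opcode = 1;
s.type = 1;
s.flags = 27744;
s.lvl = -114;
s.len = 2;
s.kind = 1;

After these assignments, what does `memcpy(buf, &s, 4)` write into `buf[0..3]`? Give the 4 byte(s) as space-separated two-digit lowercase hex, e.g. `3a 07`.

83 b1 1d 1b

[0+:1] opcode=1 & 0x1 = 0x1; word=0x00000001
[1+:1] type=1 & 0x1 = 0x1; word=0x00000003
[2+:15] flags=27744 & 0x7fff = 0x6c60; word=0x0001b183
[17+:9] lvl=-114 & 0x1ff = 0x18e; word=0x031db183
[26+:2] len=2 & 0x3 = 0x2; word=0x0b1db183
[28+:4] kind=1 & 0xf = 0x1; word=0x1b1db183
word = 0x1b1db183 → little-endian bytes:
  [0]=0x83  [1]=0xb1  [2]=0x1d  [3]=0x1b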